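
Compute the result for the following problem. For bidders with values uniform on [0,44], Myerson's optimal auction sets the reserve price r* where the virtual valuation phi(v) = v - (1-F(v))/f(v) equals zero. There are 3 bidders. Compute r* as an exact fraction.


Step 1: For U[0,44], F(v) = v/44 and f(v) = 1/44
Step 2: phi(v) = v - (1 - v/44)/(1/44) = v - (44 - v) = 2v - 44
Step 3: Set phi(r*) = 0: 2r* - 44 = 0
Step 4: r* = 44/2 = 22 (the number of bidders n = 3 does not enter)

22


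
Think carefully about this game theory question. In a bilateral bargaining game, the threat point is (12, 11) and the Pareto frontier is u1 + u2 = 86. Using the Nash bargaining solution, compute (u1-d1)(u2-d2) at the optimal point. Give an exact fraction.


Step 1: The Nash solution splits surplus symmetrically above the disagreement point
Step 2: u1 = (total + d1 - d2)/2 = (86 + 12 - 11)/2 = 87/2
Step 3: u2 = (total - d1 + d2)/2 = (86 - 12 + 11)/2 = 85/2
Step 4: Nash product = (87/2 - 12) * (85/2 - 11)
Step 5: = 63/2 * 63/2 = 3969/4

3969/4


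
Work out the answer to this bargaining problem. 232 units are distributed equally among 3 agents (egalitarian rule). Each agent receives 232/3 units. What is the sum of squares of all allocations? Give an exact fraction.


Step 1: Each agent's share = 232/3
Step 2: Square of each share = (232/3)^2 = 53824/9
Step 3: Sum of squares = 3 * 53824/9 = 53824/3

53824/3


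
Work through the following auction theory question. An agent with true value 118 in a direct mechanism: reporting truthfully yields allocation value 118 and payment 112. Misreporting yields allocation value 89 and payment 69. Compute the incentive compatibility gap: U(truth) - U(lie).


Step 1: U(truth) = value - payment = 118 - 112 = 6
Step 2: U(lie) = allocation - payment = 89 - 69 = 20
Step 3: IC gap = 6 - 20 = -14

-14


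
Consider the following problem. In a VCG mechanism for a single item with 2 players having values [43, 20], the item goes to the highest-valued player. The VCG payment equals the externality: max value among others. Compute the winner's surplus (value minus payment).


Step 1: The winner is the agent with the highest value: agent 0 with value 43
Step 2: Values of other agents: [20]
Step 3: VCG payment = max of others' values = 20
Step 4: Surplus = 43 - 20 = 23

23


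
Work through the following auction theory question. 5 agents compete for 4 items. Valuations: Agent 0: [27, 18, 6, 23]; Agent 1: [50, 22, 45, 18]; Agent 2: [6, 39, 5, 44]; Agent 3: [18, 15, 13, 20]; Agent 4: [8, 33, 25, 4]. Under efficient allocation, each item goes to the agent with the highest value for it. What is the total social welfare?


Step 1: For each item, find the maximum value among all agents.
Step 2: Item 0 -> Agent 1 (value 50)
Step 3: Item 1 -> Agent 2 (value 39)
Step 4: Item 2 -> Agent 1 (value 45)
Step 5: Item 3 -> Agent 2 (value 44)
Step 6: Total welfare = 50 + 39 + 45 + 44 = 178

178


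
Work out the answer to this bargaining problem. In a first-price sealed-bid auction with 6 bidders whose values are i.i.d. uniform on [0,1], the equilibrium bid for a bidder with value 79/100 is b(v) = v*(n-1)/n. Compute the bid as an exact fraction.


Step 1: The symmetric BNE bidding function is b(v) = v * (n-1) / n
Step 2: Substitute v = 79/100 and n = 6
Step 3: b = 79/100 * 5/6
Step 4: b = 79/120

79/120


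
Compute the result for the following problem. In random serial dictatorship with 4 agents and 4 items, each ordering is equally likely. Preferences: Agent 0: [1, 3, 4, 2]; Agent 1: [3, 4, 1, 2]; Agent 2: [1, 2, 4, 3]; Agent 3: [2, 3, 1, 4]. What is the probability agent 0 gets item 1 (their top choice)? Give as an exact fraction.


Step 1: Agent 0 wants item 1
Step 2: There are 24 possible orderings of agents
Step 3: In 12 orderings, agent 0 gets item 1
Step 4: Probability = 12/24 = 1/2

1/2


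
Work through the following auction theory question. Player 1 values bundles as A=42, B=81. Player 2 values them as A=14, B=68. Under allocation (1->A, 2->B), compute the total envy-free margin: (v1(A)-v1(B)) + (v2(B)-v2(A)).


Step 1: Player 1's margin = v1(A) - v1(B) = 42 - 81 = -39
Step 2: Player 2's margin = v2(B) - v2(A) = 68 - 14 = 54
Step 3: Total margin = -39 + 54 = 15

15


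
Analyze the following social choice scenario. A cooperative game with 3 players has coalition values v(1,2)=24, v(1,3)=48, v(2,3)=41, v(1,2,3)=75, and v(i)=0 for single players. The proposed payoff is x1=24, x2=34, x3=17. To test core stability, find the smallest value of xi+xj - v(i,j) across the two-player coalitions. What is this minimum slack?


Step 1: Slack for coalition (1,2): x1+x2 - v12 = 58 - 24 = 34
Step 2: Slack for coalition (1,3): x1+x3 - v13 = 41 - 48 = -7
Step 3: Slack for coalition (2,3): x2+x3 - v23 = 51 - 41 = 10
Step 4: Minimum slack = min(34, -7, 10) = -7, attained by (1,3); coalition (1,3) can block (slack < 0), so the allocation is not in the core

-7


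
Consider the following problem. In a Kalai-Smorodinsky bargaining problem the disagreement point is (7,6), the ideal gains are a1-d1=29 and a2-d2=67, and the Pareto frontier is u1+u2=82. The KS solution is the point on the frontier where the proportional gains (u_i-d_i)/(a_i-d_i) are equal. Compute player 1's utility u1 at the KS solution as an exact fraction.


Step 1: At the KS point, (u1-d1)/r1 = (u2-d2)/r2 = t and u1+u2 = 82
Step 2: u1 = d1 + r1*t and u2 = d2 + r2*t, so (d1 + r1*t) + (d2 + r2*t) = 82
Step 3: t = (82 - 7 - 6)/(29 + 67) = 69/96 = 23/32
Step 4: u1 = d1 + r1*t = 7 + 29 * 23/32 = 891/32
Step 5: (Check: u2 = d2 + r2*t = 1733/32; u1+u2 = 891/32 + 1733/32 = 82, on the frontier.)

891/32


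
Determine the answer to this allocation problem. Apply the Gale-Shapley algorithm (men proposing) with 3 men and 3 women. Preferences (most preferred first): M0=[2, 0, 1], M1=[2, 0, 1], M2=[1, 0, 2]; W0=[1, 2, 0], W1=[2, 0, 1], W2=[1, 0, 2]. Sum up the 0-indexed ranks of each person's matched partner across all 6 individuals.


Step 1: Run Gale-Shapley (men propose, women hold best offer):
  M0 proposes to W2; she accepts
  M1 proposes to W2; she switches from M0
  M2 proposes to W1; she accepts
  M0 proposes to W0; she accepts
Step 2: Final matching: W0-M0, W1-M2, W2-M1
Step 3: 0-indexed ranks (man's rank of his match, then woman's): 1 + 2 + 0 + 0 + 0 + 0
Step 4: Total rank sum = 3

3


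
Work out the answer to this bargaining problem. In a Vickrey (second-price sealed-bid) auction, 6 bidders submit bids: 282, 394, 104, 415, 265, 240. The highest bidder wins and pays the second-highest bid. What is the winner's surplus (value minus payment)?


Step 1: Sort bids in descending order: 415, 394, 282, 265, 240, 104
Step 2: The winning bid is the highest: 415
Step 3: The payment equals the second-highest bid: 394
Step 4: Surplus = winner's bid - payment = 415 - 394 = 21

21


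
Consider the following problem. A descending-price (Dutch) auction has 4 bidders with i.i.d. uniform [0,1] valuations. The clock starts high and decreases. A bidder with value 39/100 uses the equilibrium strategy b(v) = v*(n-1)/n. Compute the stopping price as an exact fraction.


Step 1: Dutch auctions are strategically equivalent to first-price auctions
Step 2: The equilibrium bid is b(v) = v*(n-1)/n
Step 3: b = 39/100 * 3/4
Step 4: b = 117/400

117/400


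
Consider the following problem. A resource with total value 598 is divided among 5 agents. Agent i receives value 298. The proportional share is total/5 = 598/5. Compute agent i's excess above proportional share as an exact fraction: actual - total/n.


Step 1: Proportional share = 598/5
Step 2: Agent's actual allocation = 298
Step 3: Excess = 298 - 598/5 = 892/5

892/5


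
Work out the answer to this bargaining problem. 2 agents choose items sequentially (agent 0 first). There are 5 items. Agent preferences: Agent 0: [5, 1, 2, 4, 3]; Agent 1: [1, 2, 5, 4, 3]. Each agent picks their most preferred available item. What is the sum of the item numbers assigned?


Step 1: Agent 0 picks item 5
Step 2: Agent 1 picks item 1
Step 3: Sum = 5 + 1 = 6

6


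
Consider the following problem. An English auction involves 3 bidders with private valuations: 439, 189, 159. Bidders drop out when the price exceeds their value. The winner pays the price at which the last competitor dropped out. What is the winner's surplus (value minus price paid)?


Step 1: Identify the highest value: 439
Step 2: Identify the second-highest value: 189
Step 3: The final price = second-highest value = 189
Step 4: Surplus = 439 - 189 = 250

250


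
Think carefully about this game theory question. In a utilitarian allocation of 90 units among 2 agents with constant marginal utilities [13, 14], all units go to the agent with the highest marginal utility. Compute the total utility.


Step 1: The marginal utilities are [13, 14]
Step 2: The highest marginal utility is 14
Step 3: All 90 units go to that agent
Step 4: Total utility = 14 * 90 = 1260

1260


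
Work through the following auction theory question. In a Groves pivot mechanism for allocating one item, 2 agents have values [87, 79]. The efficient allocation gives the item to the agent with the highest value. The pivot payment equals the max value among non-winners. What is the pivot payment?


Step 1: The efficient winner is agent 0 with value 87
Step 2: Other agents' values: [79]
Step 3: Pivot payment = max(others) = 79
Step 4: The winner pays 79

79


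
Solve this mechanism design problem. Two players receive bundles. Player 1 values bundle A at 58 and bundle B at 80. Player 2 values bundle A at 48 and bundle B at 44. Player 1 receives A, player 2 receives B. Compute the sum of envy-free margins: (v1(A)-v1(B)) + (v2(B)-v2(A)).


Step 1: Player 1's margin = v1(A) - v1(B) = 58 - 80 = -22
Step 2: Player 2's margin = v2(B) - v2(A) = 44 - 48 = -4
Step 3: Total margin = -22 + -4 = -26

-26


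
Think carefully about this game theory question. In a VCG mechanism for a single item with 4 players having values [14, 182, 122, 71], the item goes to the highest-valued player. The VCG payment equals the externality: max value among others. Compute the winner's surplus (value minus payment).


Step 1: The winner is the agent with the highest value: agent 1 with value 182
Step 2: Values of other agents: [14, 122, 71]
Step 3: VCG payment = max of others' values = 122
Step 4: Surplus = 182 - 122 = 60

60


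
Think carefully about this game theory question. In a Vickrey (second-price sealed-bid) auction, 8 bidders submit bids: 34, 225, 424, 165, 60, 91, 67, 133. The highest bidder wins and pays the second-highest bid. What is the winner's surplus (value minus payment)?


Step 1: Sort bids in descending order: 424, 225, 165, 133, 91, 67, 60, 34
Step 2: The winning bid is the highest: 424
Step 3: The payment equals the second-highest bid: 225
Step 4: Surplus = winner's bid - payment = 424 - 225 = 199

199


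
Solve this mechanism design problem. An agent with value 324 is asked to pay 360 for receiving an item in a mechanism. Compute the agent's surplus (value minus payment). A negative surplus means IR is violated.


Step 1: Surplus = value - payment = 324 - 360 = -36
Step 2: IR is violated (surplus < 0)

-36


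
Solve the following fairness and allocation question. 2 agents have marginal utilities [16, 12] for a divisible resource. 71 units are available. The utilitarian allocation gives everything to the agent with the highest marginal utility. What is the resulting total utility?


Step 1: The marginal utilities are [16, 12]
Step 2: The highest marginal utility is 16
Step 3: All 71 units go to that agent
Step 4: Total utility = 16 * 71 = 1136

1136


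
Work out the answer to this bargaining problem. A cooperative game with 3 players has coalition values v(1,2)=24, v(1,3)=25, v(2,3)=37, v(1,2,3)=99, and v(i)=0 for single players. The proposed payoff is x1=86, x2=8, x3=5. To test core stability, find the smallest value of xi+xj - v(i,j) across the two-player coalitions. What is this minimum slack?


Step 1: Slack for coalition (1,2): x1+x2 - v12 = 94 - 24 = 70
Step 2: Slack for coalition (1,3): x1+x3 - v13 = 91 - 25 = 66
Step 3: Slack for coalition (2,3): x2+x3 - v23 = 13 - 37 = -24
Step 4: Minimum slack = min(70, 66, -24) = -24, attained by (2,3); coalition (2,3) can block (slack < 0), so the allocation is not in the core

-24


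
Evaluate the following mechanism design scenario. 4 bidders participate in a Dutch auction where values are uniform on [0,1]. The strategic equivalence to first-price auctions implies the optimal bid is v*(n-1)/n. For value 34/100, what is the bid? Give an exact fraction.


Step 1: Dutch auctions are strategically equivalent to first-price auctions
Step 2: The equilibrium bid is b(v) = v*(n-1)/n
Step 3: b = 17/50 * 3/4
Step 4: b = 51/200

51/200


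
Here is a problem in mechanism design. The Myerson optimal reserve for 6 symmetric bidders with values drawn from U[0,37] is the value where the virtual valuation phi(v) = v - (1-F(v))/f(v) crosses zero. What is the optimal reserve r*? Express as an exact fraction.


Step 1: For U[0,37], F(v) = v/37 and f(v) = 1/37
Step 2: phi(v) = v - (1 - v/37)/(1/37) = v - (37 - v) = 2v - 37
Step 3: Set phi(r*) = 0: 2r* - 37 = 0
Step 4: r* = 37/2 (the number of bidders n = 6 does not enter)

37/2


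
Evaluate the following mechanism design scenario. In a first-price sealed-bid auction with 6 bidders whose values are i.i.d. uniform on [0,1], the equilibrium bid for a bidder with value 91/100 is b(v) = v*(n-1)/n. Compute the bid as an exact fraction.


Step 1: The symmetric BNE bidding function is b(v) = v * (n-1) / n
Step 2: Substitute v = 91/100 and n = 6
Step 3: b = 91/100 * 5/6
Step 4: b = 91/120

91/120


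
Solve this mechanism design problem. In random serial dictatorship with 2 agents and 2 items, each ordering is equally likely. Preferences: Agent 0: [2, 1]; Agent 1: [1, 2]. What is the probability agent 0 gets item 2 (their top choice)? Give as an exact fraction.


Step 1: Agent 0 wants item 2
Step 2: There are 2 possible orderings of agents
Step 3: In 2 orderings, agent 0 gets item 2
Step 4: Probability = 2/2 = 1

1


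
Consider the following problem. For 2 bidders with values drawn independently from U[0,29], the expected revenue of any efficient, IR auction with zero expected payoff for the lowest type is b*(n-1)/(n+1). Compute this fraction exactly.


Step 1: By Revenue Equivalence, expected revenue = b*(n-1)/(n+1)
Step 2: Substituting n = 2, b = 29
Step 3: Revenue = 29*(2-1)/(2+1) = 29*1/3
Step 4: Revenue = 29/3

29/3


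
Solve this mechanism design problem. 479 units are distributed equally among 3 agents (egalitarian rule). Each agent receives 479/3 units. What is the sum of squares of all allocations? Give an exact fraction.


Step 1: Each agent's share = 479/3
Step 2: Square of each share = (479/3)^2 = 229441/9
Step 3: Sum of squares = 3 * 229441/9 = 229441/3

229441/3


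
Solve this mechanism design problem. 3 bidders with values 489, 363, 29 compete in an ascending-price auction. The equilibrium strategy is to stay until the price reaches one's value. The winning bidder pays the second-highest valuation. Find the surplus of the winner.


Step 1: Identify the highest value: 489
Step 2: Identify the second-highest value: 363
Step 3: The final price = second-highest value = 363
Step 4: Surplus = 489 - 363 = 126

126


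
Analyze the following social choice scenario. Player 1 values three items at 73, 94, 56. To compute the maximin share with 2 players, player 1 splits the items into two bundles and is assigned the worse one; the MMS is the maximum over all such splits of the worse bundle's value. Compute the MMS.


Step 1: Item values = 73, 94, 56
Step 2: Enumerate all 2-bundle partitions and take the smaller bundle:
  Partition 1: {73} vs {94,56} -> bundles 73, 150; min = 73
  Partition 2: {94} vs {73,56} -> bundles 94, 129; min = 94
  Partition 3: {56} vs {73,94} -> bundles 56, 167; min = 56
Step 3: MMS = max(73, 94, 56) = 94

94


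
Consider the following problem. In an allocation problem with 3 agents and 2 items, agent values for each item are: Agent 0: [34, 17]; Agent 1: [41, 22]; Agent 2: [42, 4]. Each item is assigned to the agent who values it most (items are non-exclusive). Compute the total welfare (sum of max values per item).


Step 1: For each item, find the maximum value among all agents.
Step 2: Item 0 -> Agent 2 (value 42)
Step 3: Item 1 -> Agent 1 (value 22)
Step 4: Total welfare = 42 + 22 = 64

64


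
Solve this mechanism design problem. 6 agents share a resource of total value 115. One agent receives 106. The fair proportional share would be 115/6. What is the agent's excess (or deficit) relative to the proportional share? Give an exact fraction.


Step 1: Proportional share = 115/6
Step 2: Agent's actual allocation = 106
Step 3: Excess = 106 - 115/6 = 521/6

521/6


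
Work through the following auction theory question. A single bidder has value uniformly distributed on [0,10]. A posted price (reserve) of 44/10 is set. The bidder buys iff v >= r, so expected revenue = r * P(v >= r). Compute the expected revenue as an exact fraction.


Step 1: Posted price r = 22/5, value support [0,10]
Step 2: P(v >= r) = (10 - 22/5)/10 = 14/25
Step 3: Expected revenue = r * P(v >= r) = 22/5 * 14/25
Step 4: Revenue = 308/125

308/125


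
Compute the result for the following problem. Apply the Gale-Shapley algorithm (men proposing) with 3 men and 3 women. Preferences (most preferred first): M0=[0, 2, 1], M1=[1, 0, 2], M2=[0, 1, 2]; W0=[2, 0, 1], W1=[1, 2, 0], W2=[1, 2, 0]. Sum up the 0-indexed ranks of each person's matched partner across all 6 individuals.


Step 1: Run Gale-Shapley (men propose, women hold best offer):
  M0 proposes to W0; she accepts
  M1 proposes to W1; she accepts
  M2 proposes to W0; she switches from M0
  M0 proposes to W2; she accepts
Step 2: Final matching: W0-M2, W1-M1, W2-M0
Step 3: 0-indexed ranks (man's rank of his match, then woman's): 0 + 0 + 0 + 0 + 1 + 2
Step 4: Total rank sum = 3

3


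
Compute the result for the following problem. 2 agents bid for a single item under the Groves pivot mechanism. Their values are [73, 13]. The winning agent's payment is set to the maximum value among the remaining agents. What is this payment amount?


Step 1: The efficient winner is agent 0 with value 73
Step 2: Other agents' values: [13]
Step 3: Pivot payment = max(others) = 13
Step 4: The winner pays 13

13


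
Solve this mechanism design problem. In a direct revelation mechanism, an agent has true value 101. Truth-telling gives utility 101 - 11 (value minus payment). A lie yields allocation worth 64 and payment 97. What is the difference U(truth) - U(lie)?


Step 1: U(truth) = value - payment = 101 - 11 = 90
Step 2: U(lie) = allocation - payment = 64 - 97 = -33
Step 3: IC gap = 90 - (-33) = 123

123


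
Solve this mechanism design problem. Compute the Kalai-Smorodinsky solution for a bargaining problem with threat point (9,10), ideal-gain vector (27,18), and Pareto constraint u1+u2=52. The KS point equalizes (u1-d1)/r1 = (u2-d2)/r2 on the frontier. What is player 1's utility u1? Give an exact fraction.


Step 1: At the KS point, (u1-d1)/r1 = (u2-d2)/r2 = t and u1+u2 = 52
Step 2: u1 = d1 + r1*t and u2 = d2 + r2*t, so (d1 + r1*t) + (d2 + r2*t) = 52
Step 3: t = (52 - 9 - 10)/(27 + 18) = 33/45 = 11/15
Step 4: u1 = d1 + r1*t = 9 + 27 * 11/15 = 144/5
Step 5: (Check: u2 = d2 + r2*t = 116/5; u1+u2 = 144/5 + 116/5 = 52, on the frontier.)

144/5


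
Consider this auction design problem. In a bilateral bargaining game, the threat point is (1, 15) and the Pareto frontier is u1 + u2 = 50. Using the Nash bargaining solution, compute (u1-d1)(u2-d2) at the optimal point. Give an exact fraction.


Step 1: The Nash solution splits surplus symmetrically above the disagreement point
Step 2: u1 = (total + d1 - d2)/2 = (50 + 1 - 15)/2 = 18
Step 3: u2 = (total - d1 + d2)/2 = (50 - 1 + 15)/2 = 32
Step 4: Nash product = (18 - 1) * (32 - 15)
Step 5: = 17 * 17 = 289

289


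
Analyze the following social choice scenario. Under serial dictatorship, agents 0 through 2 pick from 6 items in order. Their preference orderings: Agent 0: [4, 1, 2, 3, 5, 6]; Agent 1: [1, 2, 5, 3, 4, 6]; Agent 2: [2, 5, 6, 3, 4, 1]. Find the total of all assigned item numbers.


Step 1: Agent 0 picks item 4
Step 2: Agent 1 picks item 1
Step 3: Agent 2 picks item 2
Step 4: Sum = 4 + 1 + 2 = 7

7


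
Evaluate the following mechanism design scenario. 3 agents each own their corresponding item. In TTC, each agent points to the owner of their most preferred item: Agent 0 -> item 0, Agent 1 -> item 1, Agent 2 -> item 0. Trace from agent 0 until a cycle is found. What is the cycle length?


Step 1: Trace the pointer graph from agent 0: 0 -> 0
Step 2: A cycle is detected when we revisit agent 0
Step 3: The cycle is: 0 -> 0
Step 4: Cycle length = 1

1


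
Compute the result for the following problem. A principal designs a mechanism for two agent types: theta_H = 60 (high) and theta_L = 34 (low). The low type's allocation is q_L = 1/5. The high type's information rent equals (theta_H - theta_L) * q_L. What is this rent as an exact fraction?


Step 1: theta_H - theta_L = 60 - 34 = 26
Step 2: Information rent = (theta_H - theta_L) * q_L
Step 3: = 26 * 1/5
Step 4: = 26/5

26/5


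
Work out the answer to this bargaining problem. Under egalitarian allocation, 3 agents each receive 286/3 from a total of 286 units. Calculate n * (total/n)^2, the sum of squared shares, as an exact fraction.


Step 1: Each agent's share = 286/3
Step 2: Square of each share = (286/3)^2 = 81796/9
Step 3: Sum of squares = 3 * 81796/9 = 81796/3

81796/3


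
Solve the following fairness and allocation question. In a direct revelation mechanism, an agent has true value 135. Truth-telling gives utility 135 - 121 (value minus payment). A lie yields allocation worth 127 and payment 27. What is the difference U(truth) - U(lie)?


Step 1: U(truth) = value - payment = 135 - 121 = 14
Step 2: U(lie) = allocation - payment = 127 - 27 = 100
Step 3: IC gap = 14 - 100 = -86

-86


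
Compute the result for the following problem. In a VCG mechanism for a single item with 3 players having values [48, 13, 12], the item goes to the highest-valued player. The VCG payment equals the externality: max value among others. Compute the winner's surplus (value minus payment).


Step 1: The winner is the agent with the highest value: agent 0 with value 48
Step 2: Values of other agents: [13, 12]
Step 3: VCG payment = max of others' values = 13
Step 4: Surplus = 48 - 13 = 35

35


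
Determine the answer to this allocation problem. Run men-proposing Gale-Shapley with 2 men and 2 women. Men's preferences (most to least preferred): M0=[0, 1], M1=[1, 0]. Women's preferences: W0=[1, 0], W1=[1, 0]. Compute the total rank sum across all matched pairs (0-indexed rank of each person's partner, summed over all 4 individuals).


Step 1: Run Gale-Shapley (men propose, women hold best offer):
  M0 proposes to W0; she accepts
  M1 proposes to W1; she accepts
Step 2: Final matching: W0-M0, W1-M1
Step 3: 0-indexed ranks (man's rank of his match, then woman's): 0 + 1 + 0 + 0
Step 4: Total rank sum = 1

1


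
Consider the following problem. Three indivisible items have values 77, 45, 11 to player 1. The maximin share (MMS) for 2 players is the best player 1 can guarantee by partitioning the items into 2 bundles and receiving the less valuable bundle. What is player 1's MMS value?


Step 1: Item values = 77, 45, 11
Step 2: Enumerate all 2-bundle partitions and take the smaller bundle:
  Partition 1: {77} vs {45,11} -> bundles 77, 56; min = 56
  Partition 2: {45} vs {77,11} -> bundles 45, 88; min = 45
  Partition 3: {11} vs {77,45} -> bundles 11, 122; min = 11
Step 3: MMS = max(56, 45, 11) = 56

56


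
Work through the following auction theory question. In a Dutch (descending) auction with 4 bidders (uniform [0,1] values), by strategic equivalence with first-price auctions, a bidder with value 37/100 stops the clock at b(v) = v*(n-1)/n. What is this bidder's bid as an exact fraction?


Step 1: Dutch auctions are strategically equivalent to first-price auctions
Step 2: The equilibrium bid is b(v) = v*(n-1)/n
Step 3: b = 37/100 * 3/4
Step 4: b = 111/400

111/400


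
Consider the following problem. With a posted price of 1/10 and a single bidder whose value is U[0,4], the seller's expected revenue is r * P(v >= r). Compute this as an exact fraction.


Step 1: Posted price r = 1/10, value support [0,4]
Step 2: P(v >= r) = (4 - 1/10)/4 = 39/40
Step 3: Expected revenue = r * P(v >= r) = 1/10 * 39/40
Step 4: Revenue = 39/400

39/400


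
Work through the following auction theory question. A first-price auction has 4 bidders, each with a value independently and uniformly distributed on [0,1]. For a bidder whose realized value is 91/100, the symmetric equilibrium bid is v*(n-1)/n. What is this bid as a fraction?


Step 1: The symmetric BNE bidding function is b(v) = v * (n-1) / n
Step 2: Substitute v = 91/100 and n = 4
Step 3: b = 91/100 * 3/4
Step 4: b = 273/400

273/400


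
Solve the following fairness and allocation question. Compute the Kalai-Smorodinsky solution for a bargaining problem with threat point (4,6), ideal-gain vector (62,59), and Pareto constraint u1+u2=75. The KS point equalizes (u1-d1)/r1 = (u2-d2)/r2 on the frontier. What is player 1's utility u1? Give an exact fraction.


Step 1: At the KS point, (u1-d1)/r1 = (u2-d2)/r2 = t and u1+u2 = 75
Step 2: u1 = d1 + r1*t and u2 = d2 + r2*t, so (d1 + r1*t) + (d2 + r2*t) = 75
Step 3: t = (75 - 4 - 6)/(62 + 59) = 65/121
Step 4: u1 = d1 + r1*t = 4 + 62 * 65/121 = 4514/121
Step 5: (Check: u2 = d2 + r2*t = 4561/121; u1+u2 = 4514/121 + 4561/121 = 75, on the frontier.)

4514/121


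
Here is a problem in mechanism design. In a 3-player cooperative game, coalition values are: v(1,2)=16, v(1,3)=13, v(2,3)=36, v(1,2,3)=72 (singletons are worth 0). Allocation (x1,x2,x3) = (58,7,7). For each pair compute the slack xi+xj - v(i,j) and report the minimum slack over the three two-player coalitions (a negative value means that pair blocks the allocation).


Step 1: Slack for coalition (1,2): x1+x2 - v12 = 65 - 16 = 49
Step 2: Slack for coalition (1,3): x1+x3 - v13 = 65 - 13 = 52
Step 3: Slack for coalition (2,3): x2+x3 - v23 = 14 - 36 = -22
Step 4: Minimum slack = min(49, 52, -22) = -22, attained by (2,3); coalition (2,3) can block (slack < 0), so the allocation is not in the core

-22


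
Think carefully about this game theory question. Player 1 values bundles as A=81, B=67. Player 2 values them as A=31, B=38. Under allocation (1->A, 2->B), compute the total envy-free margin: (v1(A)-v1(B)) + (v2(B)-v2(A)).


Step 1: Player 1's margin = v1(A) - v1(B) = 81 - 67 = 14
Step 2: Player 2's margin = v2(B) - v2(A) = 38 - 31 = 7
Step 3: Total margin = 14 + 7 = 21

21


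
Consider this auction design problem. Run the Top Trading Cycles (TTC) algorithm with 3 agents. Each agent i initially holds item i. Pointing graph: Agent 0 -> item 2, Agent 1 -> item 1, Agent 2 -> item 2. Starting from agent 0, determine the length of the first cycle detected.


Step 1: Trace the pointer graph from agent 0: 0 -> 2 -> 2
Step 2: A cycle is detected when we revisit agent 2
Step 3: The cycle is: 2 -> 2
Step 4: Cycle length = 1

1


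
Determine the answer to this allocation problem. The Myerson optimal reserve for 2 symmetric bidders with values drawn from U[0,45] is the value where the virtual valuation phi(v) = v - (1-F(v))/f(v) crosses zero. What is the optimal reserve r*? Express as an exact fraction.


Step 1: For U[0,45], F(v) = v/45 and f(v) = 1/45
Step 2: phi(v) = v - (1 - v/45)/(1/45) = v - (45 - v) = 2v - 45
Step 3: Set phi(r*) = 0: 2r* - 45 = 0
Step 4: r* = 45/2 (the number of bidders n = 2 does not enter)

45/2


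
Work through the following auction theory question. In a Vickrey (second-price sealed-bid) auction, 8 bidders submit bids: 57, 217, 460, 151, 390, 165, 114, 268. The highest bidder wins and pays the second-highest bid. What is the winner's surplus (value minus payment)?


Step 1: Sort bids in descending order: 460, 390, 268, 217, 165, 151, 114, 57
Step 2: The winning bid is the highest: 460
Step 3: The payment equals the second-highest bid: 390
Step 4: Surplus = winner's bid - payment = 460 - 390 = 70

70


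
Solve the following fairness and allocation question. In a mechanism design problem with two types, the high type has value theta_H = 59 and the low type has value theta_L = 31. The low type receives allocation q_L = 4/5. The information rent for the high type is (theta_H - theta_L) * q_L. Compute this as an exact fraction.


Step 1: theta_H - theta_L = 59 - 31 = 28
Step 2: Information rent = (theta_H - theta_L) * q_L
Step 3: = 28 * 4/5
Step 4: = 112/5

112/5


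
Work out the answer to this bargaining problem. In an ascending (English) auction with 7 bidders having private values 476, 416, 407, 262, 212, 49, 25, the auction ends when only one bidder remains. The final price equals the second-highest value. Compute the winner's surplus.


Step 1: Identify the highest value: 476
Step 2: Identify the second-highest value: 416
Step 3: The final price = second-highest value = 416
Step 4: Surplus = 476 - 416 = 60

60


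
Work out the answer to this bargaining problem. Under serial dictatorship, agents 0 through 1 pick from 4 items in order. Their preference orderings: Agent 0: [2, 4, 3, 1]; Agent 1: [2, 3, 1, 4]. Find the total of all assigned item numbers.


Step 1: Agent 0 picks item 2
Step 2: Agent 1 picks item 3
Step 3: Sum = 2 + 3 = 5

5


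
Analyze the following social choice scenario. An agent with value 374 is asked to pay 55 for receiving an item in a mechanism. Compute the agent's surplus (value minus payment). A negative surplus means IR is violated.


Step 1: Surplus = value - payment = 374 - 55 = 319
Step 2: IR is satisfied (surplus >= 0)

319


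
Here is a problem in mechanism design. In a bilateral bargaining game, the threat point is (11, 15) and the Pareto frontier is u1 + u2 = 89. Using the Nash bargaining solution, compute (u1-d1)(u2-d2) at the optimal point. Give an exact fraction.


Step 1: The Nash solution splits surplus symmetrically above the disagreement point
Step 2: u1 = (total + d1 - d2)/2 = (89 + 11 - 15)/2 = 85/2
Step 3: u2 = (total - d1 + d2)/2 = (89 - 11 + 15)/2 = 93/2
Step 4: Nash product = (85/2 - 11) * (93/2 - 15)
Step 5: = 63/2 * 63/2 = 3969/4

3969/4


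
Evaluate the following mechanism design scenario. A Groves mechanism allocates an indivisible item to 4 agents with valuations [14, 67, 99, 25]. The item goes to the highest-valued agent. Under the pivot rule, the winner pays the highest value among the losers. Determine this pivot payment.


Step 1: The efficient winner is agent 2 with value 99
Step 2: Other agents' values: [14, 67, 25]
Step 3: Pivot payment = max(others) = 67
Step 4: The winner pays 67

67


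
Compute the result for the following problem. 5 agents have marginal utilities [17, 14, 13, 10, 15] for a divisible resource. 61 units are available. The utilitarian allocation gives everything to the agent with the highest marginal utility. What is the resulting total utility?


Step 1: The marginal utilities are [17, 14, 13, 10, 15]
Step 2: The highest marginal utility is 17
Step 3: All 61 units go to that agent
Step 4: Total utility = 17 * 61 = 1037

1037


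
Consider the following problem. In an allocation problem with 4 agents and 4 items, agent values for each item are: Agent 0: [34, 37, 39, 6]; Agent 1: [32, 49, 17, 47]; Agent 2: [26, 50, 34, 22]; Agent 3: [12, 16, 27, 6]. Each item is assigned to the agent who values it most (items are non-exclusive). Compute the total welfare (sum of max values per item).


Step 1: For each item, find the maximum value among all agents.
Step 2: Item 0 -> Agent 0 (value 34)
Step 3: Item 1 -> Agent 2 (value 50)
Step 4: Item 2 -> Agent 0 (value 39)
Step 5: Item 3 -> Agent 1 (value 47)
Step 6: Total welfare = 34 + 50 + 39 + 47 = 170

170


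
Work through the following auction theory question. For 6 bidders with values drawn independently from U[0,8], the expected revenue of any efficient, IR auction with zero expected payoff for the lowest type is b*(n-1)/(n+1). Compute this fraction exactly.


Step 1: By Revenue Equivalence, expected revenue = b*(n-1)/(n+1)
Step 2: Substituting n = 6, b = 8
Step 3: Revenue = 8*(6-1)/(6+1) = 8*5/7
Step 4: Revenue = 40/7

40/7


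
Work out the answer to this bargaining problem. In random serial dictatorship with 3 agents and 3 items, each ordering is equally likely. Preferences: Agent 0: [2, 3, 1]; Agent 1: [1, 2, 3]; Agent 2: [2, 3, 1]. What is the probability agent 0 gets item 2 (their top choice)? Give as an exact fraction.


Step 1: Agent 0 wants item 2
Step 2: There are 6 possible orderings of agents
Step 3: In 3 orderings, agent 0 gets item 2
Step 4: Probability = 3/6 = 1/2

1/2


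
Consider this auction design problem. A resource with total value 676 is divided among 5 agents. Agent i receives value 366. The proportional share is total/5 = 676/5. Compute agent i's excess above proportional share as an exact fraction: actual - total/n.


Step 1: Proportional share = 676/5
Step 2: Agent's actual allocation = 366
Step 3: Excess = 366 - 676/5 = 1154/5

1154/5


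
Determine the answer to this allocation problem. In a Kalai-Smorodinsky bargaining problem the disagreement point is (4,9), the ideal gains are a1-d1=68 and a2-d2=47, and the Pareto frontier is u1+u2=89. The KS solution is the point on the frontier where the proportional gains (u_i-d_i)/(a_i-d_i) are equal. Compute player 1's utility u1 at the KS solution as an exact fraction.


Step 1: At the KS point, (u1-d1)/r1 = (u2-d2)/r2 = t and u1+u2 = 89
Step 2: u1 = d1 + r1*t and u2 = d2 + r2*t, so (d1 + r1*t) + (d2 + r2*t) = 89
Step 3: t = (89 - 4 - 9)/(68 + 47) = 76/115
Step 4: u1 = d1 + r1*t = 4 + 68 * 76/115 = 5628/115
Step 5: (Check: u2 = d2 + r2*t = 4607/115; u1+u2 = 5628/115 + 4607/115 = 89, on the frontier.)

5628/115


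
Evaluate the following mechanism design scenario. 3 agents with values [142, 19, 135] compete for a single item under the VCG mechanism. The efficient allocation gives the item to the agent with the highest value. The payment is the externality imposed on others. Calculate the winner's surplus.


Step 1: The winner is the agent with the highest value: agent 0 with value 142
Step 2: Values of other agents: [19, 135]
Step 3: VCG payment = max of others' values = 135
Step 4: Surplus = 142 - 135 = 7

7


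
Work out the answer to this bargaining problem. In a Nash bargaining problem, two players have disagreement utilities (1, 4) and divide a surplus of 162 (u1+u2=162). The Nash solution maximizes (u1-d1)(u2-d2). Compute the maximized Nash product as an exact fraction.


Step 1: The Nash solution splits surplus symmetrically above the disagreement point
Step 2: u1 = (total + d1 - d2)/2 = (162 + 1 - 4)/2 = 159/2
Step 3: u2 = (total - d1 + d2)/2 = (162 - 1 + 4)/2 = 165/2
Step 4: Nash product = (159/2 - 1) * (165/2 - 4)
Step 5: = 157/2 * 157/2 = 24649/4

24649/4


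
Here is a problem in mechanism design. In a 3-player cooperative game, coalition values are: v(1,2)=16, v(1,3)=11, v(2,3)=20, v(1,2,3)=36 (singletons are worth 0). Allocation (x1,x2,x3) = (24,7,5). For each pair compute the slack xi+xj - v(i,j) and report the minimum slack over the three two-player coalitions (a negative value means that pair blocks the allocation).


Step 1: Slack for coalition (1,2): x1+x2 - v12 = 31 - 16 = 15
Step 2: Slack for coalition (1,3): x1+x3 - v13 = 29 - 11 = 18
Step 3: Slack for coalition (2,3): x2+x3 - v23 = 12 - 20 = -8
Step 4: Minimum slack = min(15, 18, -8) = -8, attained by (2,3); coalition (2,3) can block (slack < 0), so the allocation is not in the core

-8


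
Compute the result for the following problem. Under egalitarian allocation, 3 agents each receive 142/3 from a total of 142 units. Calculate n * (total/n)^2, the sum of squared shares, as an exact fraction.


Step 1: Each agent's share = 142/3
Step 2: Square of each share = (142/3)^2 = 20164/9
Step 3: Sum of squares = 3 * 20164/9 = 20164/3

20164/3


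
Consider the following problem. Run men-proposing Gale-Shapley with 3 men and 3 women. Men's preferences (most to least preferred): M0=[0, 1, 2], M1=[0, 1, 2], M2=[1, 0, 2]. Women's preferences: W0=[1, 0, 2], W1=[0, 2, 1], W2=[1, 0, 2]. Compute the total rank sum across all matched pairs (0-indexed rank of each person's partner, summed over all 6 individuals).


Step 1: Run Gale-Shapley (men propose, women hold best offer):
  M0 proposes to W0; she accepts
  M1 proposes to W0; she switches from M0
  M2 proposes to W1; she accepts
  M0 proposes to W1; she switches from M2
  M2 proposes to W0; rejected
  M2 proposes to W2; she accepts
Step 2: Final matching: W0-M1, W1-M0, W2-M2
Step 3: 0-indexed ranks (man's rank of his match, then woman's): 0 + 0 + 1 + 0 + 2 + 2
Step 4: Total rank sum = 5

5


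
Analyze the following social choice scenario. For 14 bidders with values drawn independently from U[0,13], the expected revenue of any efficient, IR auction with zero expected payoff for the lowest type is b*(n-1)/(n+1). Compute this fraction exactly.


Step 1: By Revenue Equivalence, expected revenue = b*(n-1)/(n+1)
Step 2: Substituting n = 14, b = 13
Step 3: Revenue = 13*(14-1)/(14+1) = 13*13/15
Step 4: Revenue = 169/15

169/15


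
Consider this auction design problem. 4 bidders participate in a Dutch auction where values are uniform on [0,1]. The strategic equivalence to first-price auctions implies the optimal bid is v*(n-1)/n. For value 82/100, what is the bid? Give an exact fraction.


Step 1: Dutch auctions are strategically equivalent to first-price auctions
Step 2: The equilibrium bid is b(v) = v*(n-1)/n
Step 3: b = 41/50 * 3/4
Step 4: b = 123/200

123/200


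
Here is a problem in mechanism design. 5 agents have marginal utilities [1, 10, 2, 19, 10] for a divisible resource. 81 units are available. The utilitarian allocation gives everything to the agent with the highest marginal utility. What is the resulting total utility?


Step 1: The marginal utilities are [1, 10, 2, 19, 10]
Step 2: The highest marginal utility is 19
Step 3: All 81 units go to that agent
Step 4: Total utility = 19 * 81 = 1539

1539


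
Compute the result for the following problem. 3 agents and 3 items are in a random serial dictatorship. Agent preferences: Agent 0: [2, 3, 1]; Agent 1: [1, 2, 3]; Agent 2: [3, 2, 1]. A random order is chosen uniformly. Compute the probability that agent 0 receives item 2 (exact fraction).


Step 1: Agent 0 wants item 2
Step 2: There are 6 possible orderings of agents
Step 3: In 6 orderings, agent 0 gets item 2
Step 4: Probability = 6/6 = 1

1


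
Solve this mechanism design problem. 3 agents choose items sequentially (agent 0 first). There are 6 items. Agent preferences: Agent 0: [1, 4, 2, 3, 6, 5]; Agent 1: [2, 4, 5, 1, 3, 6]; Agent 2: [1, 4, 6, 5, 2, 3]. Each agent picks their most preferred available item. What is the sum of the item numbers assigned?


Step 1: Agent 0 picks item 1
Step 2: Agent 1 picks item 2
Step 3: Agent 2 picks item 4
Step 4: Sum = 1 + 2 + 4 = 7

7


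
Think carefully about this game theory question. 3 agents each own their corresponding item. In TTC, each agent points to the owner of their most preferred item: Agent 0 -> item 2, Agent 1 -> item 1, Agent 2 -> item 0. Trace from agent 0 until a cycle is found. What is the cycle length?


Step 1: Trace the pointer graph from agent 0: 0 -> 2 -> 0
Step 2: A cycle is detected when we revisit agent 0
Step 3: The cycle is: 0 -> 2 -> 0
Step 4: Cycle length = 2

2


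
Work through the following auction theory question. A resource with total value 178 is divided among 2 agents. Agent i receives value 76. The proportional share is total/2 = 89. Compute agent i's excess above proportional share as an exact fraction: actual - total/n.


Step 1: Proportional share = 178/2 = 89
Step 2: Agent's actual allocation = 76
Step 3: Excess = 76 - 89 = -13

-13
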